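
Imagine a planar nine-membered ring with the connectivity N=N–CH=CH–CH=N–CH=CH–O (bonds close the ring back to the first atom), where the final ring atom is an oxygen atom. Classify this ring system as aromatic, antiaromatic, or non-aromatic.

Aromatic

Every ring atom contributes a p orbital perpendicular to the ring (each doubly-bonded ring atom is sp² with one p-orbital electron; the doubly-bonded nitrogens are pyridine-type — their lone pairs lie in the ring plane, leaving one electron in the p orbital; the oxygen donates one lone pair from its p orbital), so the π system is cyclic and fully conjugated.
π-electron count: 4 × 2 = 8 from the double-bond units + 2 from the O atom = 10.
With 10 π electrons (n = 2), the Hückel 4n+2 condition holds.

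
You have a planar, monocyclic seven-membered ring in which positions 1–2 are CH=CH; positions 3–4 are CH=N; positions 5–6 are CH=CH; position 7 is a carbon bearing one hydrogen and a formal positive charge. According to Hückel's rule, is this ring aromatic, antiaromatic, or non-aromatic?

Aromatic

All ring atoms are sp² and supply a p orbital to the ring (every atom in a ring double bond is sp² and brings one electron to the p orbital; the doubly-bonded nitrogens are pyridine-type — their lone pairs lie in the ring plane, leaving one electron in the p orbital; the carbocation has an empty p orbital); the conjugation is uninterrupted.
Adding the contributions, 3 × 2 = 6 from the double-bond units + 0 from the CH(+) atom = 6.
6 = 4(1) + 2, which satisfies Hückel's 4n+2 rule.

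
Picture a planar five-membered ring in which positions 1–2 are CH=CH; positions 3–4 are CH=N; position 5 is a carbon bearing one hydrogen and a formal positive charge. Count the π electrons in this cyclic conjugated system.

4

Every ring atom contributes a p orbital perpendicular to the ring (every atom in a ring double bond is sp² and brings one electron to the p orbital; each sp² =N– keeps its lone pair in-plane and puts one electron into the π system; the carbocation has an empty p orbital), so the π system is cyclic and fully conjugated.
Counting π electrons: 2 × 2 = 4 from the double-bond units + 0 from the CH(+) atom = 4.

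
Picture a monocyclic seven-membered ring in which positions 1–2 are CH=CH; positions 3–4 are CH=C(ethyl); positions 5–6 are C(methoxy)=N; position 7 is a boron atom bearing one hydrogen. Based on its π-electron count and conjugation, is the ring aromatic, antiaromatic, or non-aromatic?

All ring atoms are sp² and supply a p orbital to the ring (the double-bond atoms are sp², each contributing one p electron; each =N– nitrogen is pyridine-type (lone pair in the sp² plane, one electron in the p orbital); the boron has an empty p orbital); the conjugation is uninterrupted.
Tallying contributions gives 3 × 2 = 6 from the double-bond units + 0 from the BH atom = 6.
Since 6 = 4·1 + 2, the ring meets the 4n+2 criterion.

Aromatic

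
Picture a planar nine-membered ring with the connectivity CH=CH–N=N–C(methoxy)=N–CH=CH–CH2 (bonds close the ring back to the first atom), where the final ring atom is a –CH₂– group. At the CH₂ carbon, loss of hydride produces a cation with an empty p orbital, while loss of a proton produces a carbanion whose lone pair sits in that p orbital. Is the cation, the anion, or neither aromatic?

In either ion the ring is fully conjugated: every atom, including the new sp² carbon, supplies a p orbital.
Cation: 4 × 2 + 0 = 8 π electrons → 4(2), antiaromatic.
Anion: 4 × 2 + 2 = 10 π electrons → 4(2)+2, aromatic.

The anion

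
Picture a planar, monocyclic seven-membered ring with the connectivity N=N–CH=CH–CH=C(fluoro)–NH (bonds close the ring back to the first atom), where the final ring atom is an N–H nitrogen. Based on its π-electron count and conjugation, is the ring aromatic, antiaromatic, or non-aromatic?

All ring atoms are sp² and supply a p orbital to the ring (every atom in a ring double bond is sp² and brings one electron to the p orbital; the doubly-bonded nitrogens are pyridine-type — their lone pairs lie in the ring plane, leaving one electron in the p orbital; the pyrrole-type nitrogen donates its lone pair from the p orbital); the conjugation is uninterrupted.
Tallying contributions gives 3 × 2 = 6 from the double-bond units + 2 from the NH atom = 8.
8 is a 4n count (n = 2), so the planar conjugated ring is antiaromatic.

Antiaromatic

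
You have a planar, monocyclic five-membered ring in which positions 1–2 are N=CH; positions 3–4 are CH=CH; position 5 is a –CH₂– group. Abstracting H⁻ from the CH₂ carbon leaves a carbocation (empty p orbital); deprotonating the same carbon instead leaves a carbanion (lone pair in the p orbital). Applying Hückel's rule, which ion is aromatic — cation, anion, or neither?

The anion

Once that carbon is sp², every ring atom has a p orbital and both ions are fully conjugated.
Cation: 2 × 2 + 0 = 4 π electrons → 4(1), antiaromatic.
Anion: 2 × 2 + 2 = 6 π electrons → 4(1)+2, aromatic.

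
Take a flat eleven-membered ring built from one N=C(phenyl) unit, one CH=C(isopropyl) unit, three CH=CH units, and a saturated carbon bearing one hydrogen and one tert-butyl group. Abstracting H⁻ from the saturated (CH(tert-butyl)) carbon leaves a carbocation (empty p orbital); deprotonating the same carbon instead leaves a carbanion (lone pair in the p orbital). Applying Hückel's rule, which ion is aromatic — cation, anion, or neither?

The cation

In either ion the ring is fully conjugated: every atom, including the new sp² carbon, supplies a p orbital.
Cation: 5 × 2 + 0 = 10 π electrons → 4(2)+2, aromatic.
Anion: 5 × 2 + 2 = 12 π electrons → 4(3), antiaromatic.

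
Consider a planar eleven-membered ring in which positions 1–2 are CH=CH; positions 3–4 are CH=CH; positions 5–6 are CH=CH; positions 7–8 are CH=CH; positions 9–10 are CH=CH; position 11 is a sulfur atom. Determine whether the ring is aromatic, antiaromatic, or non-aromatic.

Check conjugation: each doubly-bonded ring atom is sp² with one p-orbital electron; the sulfur donates one lone pair from its p orbital — every position has a p orbital, so the cyclic π system is continuous.
π-electron count: 5 × 2 = 10 from the double-bond units + 2 from the S atom = 12.
A 4n π count (12, n = 3) in a planar conjugated ring means antiaromatic.

Antiaromatic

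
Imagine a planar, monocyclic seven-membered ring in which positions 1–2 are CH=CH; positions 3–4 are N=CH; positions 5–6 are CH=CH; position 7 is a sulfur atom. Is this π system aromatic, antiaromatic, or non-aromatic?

Check conjugation: every atom in a ring double bond is sp² and brings one electron to the p orbital; the doubly-bonded nitrogens are pyridine-type — their lone pairs lie in the ring plane, leaving one electron in the p orbital; the sulfur donates one lone pair from its p orbital — every position has a p orbital, so the cyclic π system is continuous.
Counting π electrons: 3 × 2 = 6 from the double-bond units + 2 from the S atom = 8.
With 8 = 4·2 π electrons, Hückel's rule classifies the planar ring as antiaromatic.

Antiaromatic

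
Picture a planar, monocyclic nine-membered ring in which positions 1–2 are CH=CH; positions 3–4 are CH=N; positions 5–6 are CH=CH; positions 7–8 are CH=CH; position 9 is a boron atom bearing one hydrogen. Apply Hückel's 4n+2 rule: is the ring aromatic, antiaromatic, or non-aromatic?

All ring atoms are sp² and supply a p orbital to the ring (each doubly-bonded ring atom is sp² with one p-orbital electron; each =N– nitrogen is pyridine-type (lone pair in the sp² plane, one electron in the p orbital); the boron has an empty p orbital); the conjugation is uninterrupted.
Adding the contributions, 4 × 2 = 8 from the double-bond units + 0 from the BH atom = 8.
8 = 4(2); a planar, fully conjugated 4n system is antiaromatic.

Antiaromatic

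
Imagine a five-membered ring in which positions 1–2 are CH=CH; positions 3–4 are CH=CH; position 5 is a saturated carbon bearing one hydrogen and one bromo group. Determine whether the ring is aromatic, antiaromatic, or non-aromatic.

Non-aromatic

The CH(bromo) position has four σ bonds — that saturated carbon is sp³ and has no p orbital in the ring π system — so the cyclic conjugation is interrupted.
A ring that is not fully conjugated cannot be aromatic or antiaromatic regardless of its π-electron count.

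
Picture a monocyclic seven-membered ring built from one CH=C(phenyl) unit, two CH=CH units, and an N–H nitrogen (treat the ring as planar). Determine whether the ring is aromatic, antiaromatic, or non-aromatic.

Check conjugation: every atom in a ring double bond is sp² and brings one electron to the p orbital; the pyrrole-type nitrogen donates its lone pair from the p orbital — every position has a p orbital, so the cyclic π system is continuous.
Tallying contributions gives 3 × 2 = 6 from the double-bond units + 2 from the NH atom = 8.
With 8 = 4·2 π electrons, Hückel's rule classifies the planar ring as antiaromatic.

Antiaromatic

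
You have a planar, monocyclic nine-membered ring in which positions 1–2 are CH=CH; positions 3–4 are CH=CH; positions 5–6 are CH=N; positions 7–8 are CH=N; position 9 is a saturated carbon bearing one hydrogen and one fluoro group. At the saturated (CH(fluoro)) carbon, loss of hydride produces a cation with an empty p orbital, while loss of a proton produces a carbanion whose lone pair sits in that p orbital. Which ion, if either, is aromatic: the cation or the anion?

The anion

In both ions every ring atom is sp² and contributes a p orbital, so both rings are fully conjugated.
Cation: 4 × 2 + 0 = 8 π electrons → 4(2), antiaromatic.
Anion: 4 × 2 + 2 = 10 π electrons → 4(2)+2, aromatic.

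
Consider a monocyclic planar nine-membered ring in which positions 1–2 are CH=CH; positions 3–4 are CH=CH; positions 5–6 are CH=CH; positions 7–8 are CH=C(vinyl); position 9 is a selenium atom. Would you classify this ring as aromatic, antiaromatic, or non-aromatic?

Aromatic

Check conjugation: each doubly-bonded ring atom is sp² with one p-orbital electron; the selenium donates one lone pair from its p orbital — every position has a p orbital, so the cyclic π system is continuous.
Adding the contributions, 4 × 2 = 8 from the double-bond units + 2 from the Se atom = 10.
With 10 π electrons (n = 2), the Hückel 4n+2 condition holds.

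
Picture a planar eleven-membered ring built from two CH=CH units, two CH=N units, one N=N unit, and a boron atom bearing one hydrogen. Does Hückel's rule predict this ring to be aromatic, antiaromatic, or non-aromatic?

Check conjugation: each doubly-bonded ring atom is sp² with one p-orbital electron; each sp² =N– keeps its lone pair in-plane and puts one electron into the π system; the boron has an empty p orbital — every position has a p orbital, so the cyclic π system is continuous.
Counting π electrons: 5 × 2 = 10 from the double-bond units + 0 from the BH atom = 10.
That gives a 4n+2 count (10, n = 2).

Aromatic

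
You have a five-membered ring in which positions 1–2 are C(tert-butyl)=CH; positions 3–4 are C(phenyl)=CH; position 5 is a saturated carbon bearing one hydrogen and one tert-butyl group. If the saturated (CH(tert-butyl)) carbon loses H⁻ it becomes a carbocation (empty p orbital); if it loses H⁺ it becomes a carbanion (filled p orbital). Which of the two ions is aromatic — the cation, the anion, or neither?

The anion

In both ions every ring atom is sp² and contributes a p orbital, so both rings are fully conjugated.
Cation: 2 × 2 + 0 = 4 π electrons → 4(1), antiaromatic.
Anion: 2 × 2 + 2 = 6 π electrons → 4(1)+2, aromatic.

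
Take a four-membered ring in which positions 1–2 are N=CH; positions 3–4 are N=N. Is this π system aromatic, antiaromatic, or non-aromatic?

Antiaromatic

Check conjugation: each doubly-bonded ring atom is sp² with one p-orbital electron; each sp² =N– keeps its lone pair in-plane and puts one electron into the π system — every position has a p orbital, so the cyclic π system is continuous.
π-electron count: 2 × 2 = 4 from the 2 double-bond units.
4 = 4(1); a planar, fully conjugated 4n system is antiaromatic.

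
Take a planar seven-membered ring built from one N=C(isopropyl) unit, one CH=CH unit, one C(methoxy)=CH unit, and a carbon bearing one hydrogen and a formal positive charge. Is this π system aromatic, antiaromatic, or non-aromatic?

Aromatic

Check conjugation: each doubly-bonded ring atom is sp² with one p-orbital electron; each =N– nitrogen is pyridine-type (lone pair in the sp² plane, one electron in the p orbital); the carbocation has an empty p orbital — every position has a p orbital, so the cyclic π system is continuous.
Tallying contributions gives 3 × 2 = 6 from the double-bond units + 0 from the CH(+) atom = 6.
6 = 4(1) + 2, which satisfies Hückel's 4n+2 rule.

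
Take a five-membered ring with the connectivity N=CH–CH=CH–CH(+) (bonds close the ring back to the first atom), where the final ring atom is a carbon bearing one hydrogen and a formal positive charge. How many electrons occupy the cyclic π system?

4

Every ring atom contributes a p orbital perpendicular to the ring (every atom in a ring double bond is sp² and brings one electron to the p orbital; the doubly-bonded nitrogens are pyridine-type — their lone pairs lie in the ring plane, leaving one electron in the p orbital; the carbocation has an empty p orbital), so the π system is cyclic and fully conjugated.
π-electron count: 2 × 2 = 4 from the double-bond units + 0 from the CH(+) atom = 4.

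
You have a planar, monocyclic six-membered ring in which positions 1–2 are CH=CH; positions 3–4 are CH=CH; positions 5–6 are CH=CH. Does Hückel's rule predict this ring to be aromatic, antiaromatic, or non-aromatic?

Aromatic

All ring atoms are sp² and supply a p orbital to the ring (the double-bond atoms are sp², each contributing one p electron); the conjugation is uninterrupted.
Counting π electrons: 3 × 2 = 6 from the 3 double-bond units.
With 6 π electrons (n = 1), the Hückel 4n+2 condition holds.
(The species described is benzene.)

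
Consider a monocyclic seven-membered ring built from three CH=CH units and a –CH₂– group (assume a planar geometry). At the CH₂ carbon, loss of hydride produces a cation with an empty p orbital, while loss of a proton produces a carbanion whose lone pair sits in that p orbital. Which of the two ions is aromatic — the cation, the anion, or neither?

The cation

Both ions have a continuous loop of p orbitals — each ring atom is sp².
Cation: 3 × 2 + 0 = 6 π electrons → 4(1)+2, aromatic.
Anion: 3 × 2 + 2 = 8 π electrons → 4(2), antiaromatic.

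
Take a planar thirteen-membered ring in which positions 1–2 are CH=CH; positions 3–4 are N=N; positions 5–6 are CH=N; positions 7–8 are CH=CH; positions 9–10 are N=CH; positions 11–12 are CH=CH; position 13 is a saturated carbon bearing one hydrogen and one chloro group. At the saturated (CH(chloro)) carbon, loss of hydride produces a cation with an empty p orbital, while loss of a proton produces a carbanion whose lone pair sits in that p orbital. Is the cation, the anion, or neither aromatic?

The anion

Once that carbon is sp², every ring atom has a p orbital and both ions are fully conjugated.
Cation: 6 × 2 + 0 = 12 π electrons → 4(3), antiaromatic.
Anion: 6 × 2 + 2 = 14 π electrons → 4(3)+2, aromatic.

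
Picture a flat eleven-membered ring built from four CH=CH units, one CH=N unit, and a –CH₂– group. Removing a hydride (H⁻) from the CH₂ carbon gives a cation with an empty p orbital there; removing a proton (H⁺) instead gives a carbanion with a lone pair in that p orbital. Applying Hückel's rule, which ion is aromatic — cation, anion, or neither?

Once that carbon is sp², every ring atom has a p orbital and both ions are fully conjugated.
Cation: 5 × 2 + 0 = 10 π electrons → 4(2)+2, aromatic.
Anion: 5 × 2 + 2 = 12 π electrons → 4(3), antiaromatic.

The cation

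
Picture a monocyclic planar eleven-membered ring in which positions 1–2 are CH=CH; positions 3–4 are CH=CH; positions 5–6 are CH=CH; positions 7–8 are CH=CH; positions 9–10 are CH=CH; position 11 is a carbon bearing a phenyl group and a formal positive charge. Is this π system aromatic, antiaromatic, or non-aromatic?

Aromatic

Every ring atom contributes a p orbital perpendicular to the ring (each doubly-bonded ring atom is sp² with one p-orbital electron; the carbocation has an empty p orbital), so the π system is cyclic and fully conjugated.
Tallying contributions gives 5 × 2 = 10 from the double-bond units + 0 from the C(phenyl)(+) atom = 10.
That gives a 4n+2 count (10, n = 2).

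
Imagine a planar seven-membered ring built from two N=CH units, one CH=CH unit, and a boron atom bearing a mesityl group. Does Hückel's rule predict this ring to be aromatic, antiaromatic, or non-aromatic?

Aromatic

Check conjugation: the double-bond atoms are sp², each contributing one p electron; each =N– nitrogen is pyridine-type (lone pair in the sp² plane, one electron in the p orbital); the boron has an empty p orbital — every position has a p orbital, so the cyclic π system is continuous.
Tallying contributions gives 3 × 2 = 6 from the double-bond units + 0 from the B(mesityl) atom = 6.
6 = 4(1) + 2, which satisfies Hückel's 4n+2 rule.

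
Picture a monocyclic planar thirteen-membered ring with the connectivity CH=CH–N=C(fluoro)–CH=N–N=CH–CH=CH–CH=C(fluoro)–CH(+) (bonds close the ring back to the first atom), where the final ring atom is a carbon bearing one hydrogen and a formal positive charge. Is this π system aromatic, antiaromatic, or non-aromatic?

Antiaromatic

The p orbitals form a continuous loop: the double-bond atoms are sp², each contributing one p electron; each =N– nitrogen is pyridine-type (lone pair in the sp² plane, one electron in the p orbital); the carbocation has an empty p orbital. The ring is fully conjugated.
π-electron count: 6 × 2 = 12 from the double-bond units + 0 from the CH(+) atom = 12.
With 12 = 4·3 π electrons, Hückel's rule classifies the planar ring as antiaromatic.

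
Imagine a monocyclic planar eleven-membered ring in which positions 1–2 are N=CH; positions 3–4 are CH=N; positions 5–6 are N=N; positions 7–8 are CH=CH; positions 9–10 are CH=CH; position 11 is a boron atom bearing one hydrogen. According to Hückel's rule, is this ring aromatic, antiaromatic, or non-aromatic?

The p orbitals form a continuous loop: the double-bond atoms are sp², each contributing one p electron; each =N– nitrogen is pyridine-type (lone pair in the sp² plane, one electron in the p orbital); the boron has an empty p orbital. The ring is fully conjugated.
Counting π electrons: 5 × 2 = 10 from the double-bond units + 0 from the BH atom = 10.
That gives a 4n+2 count (10, n = 2).

Aromatic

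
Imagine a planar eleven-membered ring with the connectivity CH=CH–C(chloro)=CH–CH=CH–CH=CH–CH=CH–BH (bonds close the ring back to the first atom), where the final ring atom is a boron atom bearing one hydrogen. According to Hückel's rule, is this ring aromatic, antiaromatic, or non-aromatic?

Aromatic

All ring atoms are sp² and supply a p orbital to the ring (each doubly-bonded ring atom is sp² with one p-orbital electron; the boron has an empty p orbital); the conjugation is uninterrupted.
Counting π electrons: 5 × 2 = 10 from the double-bond units + 0 from the BH atom = 10.
With 10 π electrons (n = 2), the Hückel 4n+2 condition holds.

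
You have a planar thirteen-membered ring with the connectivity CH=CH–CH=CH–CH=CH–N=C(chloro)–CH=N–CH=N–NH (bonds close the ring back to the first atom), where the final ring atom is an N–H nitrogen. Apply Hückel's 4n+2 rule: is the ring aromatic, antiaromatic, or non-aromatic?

Aromatic

All ring atoms are sp² and supply a p orbital to the ring (each doubly-bonded ring atom is sp² with one p-orbital electron; each =N– nitrogen is pyridine-type (lone pair in the sp² plane, one electron in the p orbital); the pyrrole-type nitrogen donates its lone pair from the p orbital); the conjugation is uninterrupted.
Adding the contributions, 6 × 2 = 12 from the double-bond units + 2 from the NH atom = 14.
With 14 π electrons (n = 3), the Hückel 4n+2 condition holds.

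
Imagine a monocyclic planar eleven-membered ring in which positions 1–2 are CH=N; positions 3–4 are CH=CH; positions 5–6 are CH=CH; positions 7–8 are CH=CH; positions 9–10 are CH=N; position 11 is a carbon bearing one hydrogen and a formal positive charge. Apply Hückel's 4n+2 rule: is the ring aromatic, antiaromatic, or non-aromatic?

Every ring atom contributes a p orbital perpendicular to the ring (every atom in a ring double bond is sp² and brings one electron to the p orbital; the doubly-bonded nitrogens are pyridine-type — their lone pairs lie in the ring plane, leaving one electron in the p orbital; the carbocation has an empty p orbital), so the π system is cyclic and fully conjugated.
Tallying contributions gives 5 × 2 = 10 from the double-bond units + 0 from the CH(+) atom = 10.
10 = 4(2) + 2, which satisfies Hückel's 4n+2 rule.

Aromatic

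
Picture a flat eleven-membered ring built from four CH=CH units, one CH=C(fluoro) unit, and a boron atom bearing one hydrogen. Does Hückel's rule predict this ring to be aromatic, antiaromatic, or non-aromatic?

Aromatic

Check conjugation: the double-bond atoms are sp², each contributing one p electron; the boron has an empty p orbital — every position has a p orbital, so the cyclic π system is continuous.
Adding the contributions, 5 × 2 = 10 from the double-bond units + 0 from the BH atom = 10.
10 = 4(2) + 2, which satisfies Hückel's 4n+2 rule.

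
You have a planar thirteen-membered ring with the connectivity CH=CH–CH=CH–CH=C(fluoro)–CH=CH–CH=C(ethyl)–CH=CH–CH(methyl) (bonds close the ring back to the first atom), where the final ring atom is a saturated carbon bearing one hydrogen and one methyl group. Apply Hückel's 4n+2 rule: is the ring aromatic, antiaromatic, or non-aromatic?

Non-aromatic

At the CH(methyl) position, that saturated carbon is sp³ and has no p orbital in the ring π system; the ring's p-orbital overlap is broken there.
Hückel's rule only applies to fully conjugated rings, so this one is simply non-aromatic.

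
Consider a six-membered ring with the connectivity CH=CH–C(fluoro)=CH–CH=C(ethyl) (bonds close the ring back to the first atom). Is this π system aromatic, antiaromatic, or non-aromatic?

The p orbitals form a continuous loop: the double-bond atoms are sp², each contributing one p electron. The ring is fully conjugated.
Tallying contributions gives 3 × 2 = 6 from the 3 double-bond units.
That gives a 4n+2 count (6, n = 1).

Aromatic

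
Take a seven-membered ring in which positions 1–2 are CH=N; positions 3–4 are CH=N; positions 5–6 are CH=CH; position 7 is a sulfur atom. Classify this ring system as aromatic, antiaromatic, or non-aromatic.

Antiaromatic

Check conjugation: the double-bond atoms are sp², each contributing one p electron; each =N– nitrogen is pyridine-type (lone pair in the sp² plane, one electron in the p orbital); the sulfur donates one lone pair from its p orbital — every position has a p orbital, so the cyclic π system is continuous.
Counting π electrons: 3 × 2 = 6 from the double-bond units + 2 from the S atom = 8.
8 is a 4n count (n = 2), so the planar conjugated ring is antiaromatic.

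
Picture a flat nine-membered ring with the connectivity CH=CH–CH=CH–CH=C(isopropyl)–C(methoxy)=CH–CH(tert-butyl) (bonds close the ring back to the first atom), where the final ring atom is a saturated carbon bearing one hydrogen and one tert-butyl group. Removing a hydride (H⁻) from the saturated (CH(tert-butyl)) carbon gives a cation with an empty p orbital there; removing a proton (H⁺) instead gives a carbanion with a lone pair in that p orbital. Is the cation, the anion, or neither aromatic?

In both ions every ring atom is sp² and contributes a p orbital, so both rings are fully conjugated.
Cation: 4 × 2 + 0 = 8 π electrons → 4(2), antiaromatic.
Anion: 4 × 2 + 2 = 10 π electrons → 4(2)+2, aromatic.

The anion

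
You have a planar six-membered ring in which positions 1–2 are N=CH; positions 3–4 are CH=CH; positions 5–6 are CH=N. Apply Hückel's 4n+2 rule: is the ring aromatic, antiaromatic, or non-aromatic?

All ring atoms are sp² and supply a p orbital to the ring (the double-bond atoms are sp², each contributing one p electron; the doubly-bonded nitrogens are pyridine-type — their lone pairs lie in the ring plane, leaving one electron in the p orbital); the conjugation is uninterrupted.
Tallying contributions gives 3 × 2 = 6 from the 3 double-bond units.
That gives a 4n+2 count (6, n = 1).

Aromatic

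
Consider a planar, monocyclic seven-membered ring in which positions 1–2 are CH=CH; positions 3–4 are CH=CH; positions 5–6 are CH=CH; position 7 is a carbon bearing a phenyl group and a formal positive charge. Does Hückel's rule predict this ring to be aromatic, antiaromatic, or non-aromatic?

Every ring atom contributes a p orbital perpendicular to the ring (every atom in a ring double bond is sp² and brings one electron to the p orbital; the carbocation has an empty p orbital), so the π system is cyclic and fully conjugated.
Adding the contributions, 3 × 2 = 6 from the double-bond units + 0 from the C(phenyl)(+) atom = 6.
With 6 π electrons (n = 1), the Hückel 4n+2 condition holds.

Aromatic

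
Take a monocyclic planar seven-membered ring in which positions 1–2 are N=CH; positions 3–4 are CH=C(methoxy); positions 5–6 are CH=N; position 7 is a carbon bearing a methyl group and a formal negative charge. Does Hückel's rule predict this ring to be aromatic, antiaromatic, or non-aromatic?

Antiaromatic

Check conjugation: every atom in a ring double bond is sp² and brings one electron to the p orbital; each =N– nitrogen is pyridine-type (lone pair in the sp² plane, one electron in the p orbital); the carbanion's lone pair occupies the p orbital — every position has a p orbital, so the cyclic π system is continuous.
Counting π electrons: 3 × 2 = 6 from the double-bond units + 2 from the C(methyl)(-) atom = 8.
A 4n π count (8, n = 2) in a planar conjugated ring means antiaromatic.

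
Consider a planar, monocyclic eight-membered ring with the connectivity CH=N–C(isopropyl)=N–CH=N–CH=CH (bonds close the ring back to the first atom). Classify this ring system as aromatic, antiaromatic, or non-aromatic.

Antiaromatic

Every ring atom contributes a p orbital perpendicular to the ring (the double-bond atoms are sp², each contributing one p electron; each sp² =N– keeps its lone pair in-plane and puts one electron into the π system), so the π system is cyclic and fully conjugated.
Adding the contributions, 4 × 2 = 8 from the 4 double-bond units.
8 is a 4n count (n = 2), so the planar conjugated ring is antiaromatic.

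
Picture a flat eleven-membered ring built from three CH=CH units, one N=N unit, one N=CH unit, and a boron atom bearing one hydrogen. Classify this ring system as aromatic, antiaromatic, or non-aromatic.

The p orbitals form a continuous loop: each doubly-bonded ring atom is sp² with one p-orbital electron; the doubly-bonded nitrogens are pyridine-type — their lone pairs lie in the ring plane, leaving one electron in the p orbital; the boron has an empty p orbital. The ring is fully conjugated.
Tallying contributions gives 5 × 2 = 10 from the double-bond units + 0 from the BH atom = 10.
Since 10 = 4·2 + 2, the ring meets the 4n+2 criterion.

Aromatic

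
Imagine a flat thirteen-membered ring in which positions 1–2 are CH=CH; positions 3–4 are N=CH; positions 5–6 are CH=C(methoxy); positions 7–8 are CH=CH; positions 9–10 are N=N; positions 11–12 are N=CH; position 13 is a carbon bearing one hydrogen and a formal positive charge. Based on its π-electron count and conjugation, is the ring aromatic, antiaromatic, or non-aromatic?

The p orbitals form a continuous loop: each doubly-bonded ring atom is sp² with one p-orbital electron; each sp² =N– keeps its lone pair in-plane and puts one electron into the π system; the carbocation has an empty p orbital. The ring is fully conjugated.
Adding the contributions, 6 × 2 = 12 from the double-bond units + 0 from the CH(+) atom = 12.
12 = 4(3); a planar, fully conjugated 4n system is antiaromatic.

Antiaromatic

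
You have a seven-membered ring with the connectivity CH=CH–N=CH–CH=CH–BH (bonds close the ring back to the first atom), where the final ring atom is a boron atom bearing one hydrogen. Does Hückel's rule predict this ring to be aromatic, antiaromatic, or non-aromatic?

Every ring atom contributes a p orbital perpendicular to the ring (each doubly-bonded ring atom is sp² with one p-orbital electron; the doubly-bonded nitrogens are pyridine-type — their lone pairs lie in the ring plane, leaving one electron in the p orbital; the boron has an empty p orbital), so the π system is cyclic and fully conjugated.
Counting π electrons: 3 × 2 = 6 from the double-bond units + 0 from the BH atom = 6.
With 6 π electrons (n = 1), the Hückel 4n+2 condition holds.

Aromatic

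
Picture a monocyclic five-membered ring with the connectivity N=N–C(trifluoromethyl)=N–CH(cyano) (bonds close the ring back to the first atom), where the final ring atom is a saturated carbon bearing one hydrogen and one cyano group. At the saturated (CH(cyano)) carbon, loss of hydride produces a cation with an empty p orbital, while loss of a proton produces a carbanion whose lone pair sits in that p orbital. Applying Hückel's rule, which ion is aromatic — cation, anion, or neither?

In either ion the ring is fully conjugated: every atom, including the new sp² carbon, supplies a p orbital.
Cation: 2 × 2 + 0 = 4 π electrons → 4(1), antiaromatic.
Anion: 2 × 2 + 2 = 6 π electrons → 4(1)+2, aromatic.

The anion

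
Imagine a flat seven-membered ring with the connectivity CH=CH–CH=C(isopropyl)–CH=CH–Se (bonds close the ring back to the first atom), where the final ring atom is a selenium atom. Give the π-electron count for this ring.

The p orbitals form a continuous loop: each doubly-bonded ring atom is sp² with one p-orbital electron; the selenium donates one lone pair from its p orbital. The ring is fully conjugated.
Tallying contributions gives 3 × 2 = 6 from the double-bond units + 2 from the Se atom = 8.

8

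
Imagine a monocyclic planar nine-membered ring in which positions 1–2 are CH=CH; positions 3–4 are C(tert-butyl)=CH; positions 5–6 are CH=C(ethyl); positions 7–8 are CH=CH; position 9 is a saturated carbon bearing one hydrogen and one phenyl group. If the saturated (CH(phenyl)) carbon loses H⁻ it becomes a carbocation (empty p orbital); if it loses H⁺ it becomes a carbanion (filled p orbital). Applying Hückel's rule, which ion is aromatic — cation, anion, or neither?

The anion

Once that carbon is sp², every ring atom has a p orbital and both ions are fully conjugated.
Cation: 4 × 2 + 0 = 8 π electrons → 4(2), antiaromatic.
Anion: 4 × 2 + 2 = 10 π electrons → 4(2)+2, aromatic.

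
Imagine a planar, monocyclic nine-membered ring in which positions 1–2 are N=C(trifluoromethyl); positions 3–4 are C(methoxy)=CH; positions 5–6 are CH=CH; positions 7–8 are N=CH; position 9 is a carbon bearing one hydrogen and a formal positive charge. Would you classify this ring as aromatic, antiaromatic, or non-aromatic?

Antiaromatic

Check conjugation: each doubly-bonded ring atom is sp² with one p-orbital electron; each sp² =N– keeps its lone pair in-plane and puts one electron into the π system; the carbocation has an empty p orbital — every position has a p orbital, so the cyclic π system is continuous.
Counting π electrons: 4 × 2 = 8 from the double-bond units + 0 from the CH(+) atom = 8.
A 4n π count (8, n = 2) in a planar conjugated ring means antiaromatic.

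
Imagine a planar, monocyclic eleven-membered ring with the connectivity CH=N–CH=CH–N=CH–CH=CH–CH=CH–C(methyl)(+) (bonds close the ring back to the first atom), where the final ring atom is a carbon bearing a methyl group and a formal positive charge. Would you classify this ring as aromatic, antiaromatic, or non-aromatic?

All ring atoms are sp² and supply a p orbital to the ring (each doubly-bonded ring atom is sp² with one p-orbital electron; each =N– nitrogen is pyridine-type (lone pair in the sp² plane, one electron in the p orbital); the carbocation has an empty p orbital); the conjugation is uninterrupted.
Adding the contributions, 5 × 2 = 10 from the double-bond units + 0 from the C(methyl)(+) atom = 10.
10 = 4(2) + 2, which satisfies Hückel's 4n+2 rule.

Aromatic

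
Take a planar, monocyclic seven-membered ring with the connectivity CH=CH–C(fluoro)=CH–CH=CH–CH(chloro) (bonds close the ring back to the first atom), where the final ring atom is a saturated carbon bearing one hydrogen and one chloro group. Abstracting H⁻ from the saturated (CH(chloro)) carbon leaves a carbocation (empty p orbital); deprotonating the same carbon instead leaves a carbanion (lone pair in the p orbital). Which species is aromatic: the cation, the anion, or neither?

Both ions have a continuous loop of p orbitals — each ring atom is sp².
Cation: 3 × 2 + 0 = 6 π electrons → 4(1)+2, aromatic.
Anion: 3 × 2 + 2 = 8 π electrons → 4(2), antiaromatic.

The cation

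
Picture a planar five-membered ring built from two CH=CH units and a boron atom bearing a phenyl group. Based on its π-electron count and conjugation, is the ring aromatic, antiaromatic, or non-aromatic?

Antiaromatic

The p orbitals form a continuous loop: each doubly-bonded ring atom is sp² with one p-orbital electron; the boron has an empty p orbital. The ring is fully conjugated.
Tallying contributions gives 2 × 2 = 4 from the double-bond units + 0 from the B(phenyl) atom = 4.
4 = 4(1); a planar, fully conjugated 4n system is antiaromatic.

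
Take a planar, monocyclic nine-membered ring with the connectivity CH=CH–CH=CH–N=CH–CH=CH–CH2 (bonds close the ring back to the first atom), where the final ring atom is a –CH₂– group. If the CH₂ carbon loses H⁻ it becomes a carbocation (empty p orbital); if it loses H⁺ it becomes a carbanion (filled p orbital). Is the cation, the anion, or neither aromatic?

In either ion the ring is fully conjugated: every atom, including the new sp² carbon, supplies a p orbital.
Cation: 4 × 2 + 0 = 8 π electrons → 4(2), antiaromatic.
Anion: 4 × 2 + 2 = 10 π electrons → 4(2)+2, aromatic.

The anion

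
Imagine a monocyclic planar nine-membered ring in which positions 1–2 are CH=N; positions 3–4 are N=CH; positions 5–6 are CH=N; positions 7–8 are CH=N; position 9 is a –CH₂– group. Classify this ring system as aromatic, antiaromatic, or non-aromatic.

The CH2 carbon is saturated: the tetrahedral CH₂ carbon is sp³ and has no p orbital in the ring π system. Conjugation is not continuous around the ring.
A ring that is not fully conjugated cannot be aromatic or antiaromatic regardless of its π-electron count.

Non-aromatic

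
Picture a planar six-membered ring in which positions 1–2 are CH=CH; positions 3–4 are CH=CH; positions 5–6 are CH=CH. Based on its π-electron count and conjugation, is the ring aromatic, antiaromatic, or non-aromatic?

The p orbitals form a continuous loop: every atom in a ring double bond is sp² and brings one electron to the p orbital. The ring is fully conjugated.
Adding the contributions, 3 × 2 = 6 from the 3 double-bond units.
With 6 π electrons (n = 1), the Hückel 4n+2 condition holds.
(This ring is benzene.)

Aromatic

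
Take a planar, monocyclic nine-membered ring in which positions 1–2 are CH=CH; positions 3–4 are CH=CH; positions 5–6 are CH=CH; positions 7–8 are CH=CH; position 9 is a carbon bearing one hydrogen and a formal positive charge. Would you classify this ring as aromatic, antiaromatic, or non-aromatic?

Check conjugation: each doubly-bonded ring atom is sp² with one p-orbital electron; the carbocation has an empty p orbital — every position has a p orbital, so the cyclic π system is continuous.
π-electron count: 4 × 2 = 8 from the double-bond units + 0 from the CH(+) atom = 8.
With 8 = 4·2 π electrons, Hückel's rule classifies the planar ring as antiaromatic.

Antiaromatic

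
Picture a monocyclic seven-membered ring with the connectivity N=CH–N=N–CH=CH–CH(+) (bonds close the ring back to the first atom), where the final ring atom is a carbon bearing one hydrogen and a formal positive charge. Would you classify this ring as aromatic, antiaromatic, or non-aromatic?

All ring atoms are sp² and supply a p orbital to the ring (every atom in a ring double bond is sp² and brings one electron to the p orbital; each sp² =N– keeps its lone pair in-plane and puts one electron into the π system; the carbocation has an empty p orbital); the conjugation is uninterrupted.
π-electron count: 3 × 2 = 6 from the double-bond units + 0 from the CH(+) atom = 6.
6 = 4(1) + 2, which satisfies Hückel's 4n+2 rule.

Aromatic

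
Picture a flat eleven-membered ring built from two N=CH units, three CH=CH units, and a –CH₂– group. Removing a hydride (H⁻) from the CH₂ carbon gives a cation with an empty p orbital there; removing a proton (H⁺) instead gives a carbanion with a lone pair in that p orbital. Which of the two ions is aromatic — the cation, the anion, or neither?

Both ions have a continuous loop of p orbitals — each ring atom is sp².
Cation: 5 × 2 + 0 = 10 π electrons → 4(2)+2, aromatic.
Anion: 5 × 2 + 2 = 12 π electrons → 4(3), antiaromatic.

The cation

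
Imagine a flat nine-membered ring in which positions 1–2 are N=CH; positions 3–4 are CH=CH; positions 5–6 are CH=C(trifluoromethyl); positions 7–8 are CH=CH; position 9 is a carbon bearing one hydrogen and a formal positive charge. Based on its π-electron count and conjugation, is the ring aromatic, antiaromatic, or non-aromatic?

The p orbitals form a continuous loop: the double-bond atoms are sp², each contributing one p electron; the doubly-bonded nitrogens are pyridine-type — their lone pairs lie in the ring plane, leaving one electron in the p orbital; the carbocation has an empty p orbital. The ring is fully conjugated.
Counting π electrons: 4 × 2 = 8 from the double-bond units + 0 from the CH(+) atom = 8.
With 8 = 4·2 π electrons, Hückel's rule classifies the planar ring as antiaromatic.

Antiaromatic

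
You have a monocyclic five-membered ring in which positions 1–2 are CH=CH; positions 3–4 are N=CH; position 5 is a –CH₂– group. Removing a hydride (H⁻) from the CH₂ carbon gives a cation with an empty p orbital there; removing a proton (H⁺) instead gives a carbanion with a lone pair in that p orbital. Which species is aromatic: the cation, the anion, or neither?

In both ions every ring atom is sp² and contributes a p orbital, so both rings are fully conjugated.
Cation: 2 × 2 + 0 = 4 π electrons → 4(1), antiaromatic.
Anion: 2 × 2 + 2 = 6 π electrons → 4(1)+2, aromatic.

The anion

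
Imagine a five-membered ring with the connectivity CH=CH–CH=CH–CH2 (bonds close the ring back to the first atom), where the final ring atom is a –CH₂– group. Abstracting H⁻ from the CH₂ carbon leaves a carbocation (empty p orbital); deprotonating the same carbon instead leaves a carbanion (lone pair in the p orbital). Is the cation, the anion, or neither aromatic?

Once that carbon is sp², every ring atom has a p orbital and both ions are fully conjugated.
Cation: 2 × 2 + 0 = 4 π electrons → 4(1), antiaromatic.
Anion: 2 × 2 + 2 = 6 π electrons → 4(1)+2, aromatic.

The anion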